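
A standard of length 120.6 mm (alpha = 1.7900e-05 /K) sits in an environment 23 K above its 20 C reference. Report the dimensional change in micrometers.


dL = L * alpha * dT
= 120.6 * 1.7900e-05 * 23
= 0.0496510 mm
dL_um = 0.0496510 * 1000 = 49.6510 um

49.6510


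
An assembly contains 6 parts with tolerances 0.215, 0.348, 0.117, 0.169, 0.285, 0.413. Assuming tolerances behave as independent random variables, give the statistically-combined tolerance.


RSS = sqrt(0.215^2 + 0.348^2 + 0.117^2 + 0.169^2 + 0.285^2 + 0.413^2)
= sqrt(0.461373)
= 0.6792

0.6792


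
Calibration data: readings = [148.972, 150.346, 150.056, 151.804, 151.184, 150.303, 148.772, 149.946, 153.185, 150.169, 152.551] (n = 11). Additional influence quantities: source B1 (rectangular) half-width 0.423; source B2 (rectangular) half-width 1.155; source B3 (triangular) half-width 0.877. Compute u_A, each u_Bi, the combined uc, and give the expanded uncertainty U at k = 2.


mean = (148.972 + 150.346 + 150.056 + 151.804 + 151.184 + 150.303 + 148.772 + 149.946 + 153.185 + 150.169 + 152.551) / 11 = 150.6625455
s = sqrt(sum((x - mean)^2)/(n-1)) = 1.3888979
u_A = s / sqrt(n) = 1.3888979 / sqrt(11) = 0.41876847
u_B1 = 0.423 / sqrt(3) = 0.24421916
u_B2 = 1.155 / sqrt(3) = 0.66683956
u_B3 = 0.877 / sqrt(6) = 0.35803375
uc = sqrt(0.41876847^2 + 0.24421916^2 + 0.66683956^2 + 0.35803375^2) = 0.89881766
U = k * uc = 2 * 0.89881766
U = 1.7976

1.7976


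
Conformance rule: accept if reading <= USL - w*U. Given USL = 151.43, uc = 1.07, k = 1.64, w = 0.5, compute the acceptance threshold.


U = k * uc = 1.64 * 1.07 = 1.7548
guard band g = w * U = 0.5 * 1.7548 = 0.8774
AL = USL - g = 151.43 - 0.8774
AL = 150.5526

150.5526


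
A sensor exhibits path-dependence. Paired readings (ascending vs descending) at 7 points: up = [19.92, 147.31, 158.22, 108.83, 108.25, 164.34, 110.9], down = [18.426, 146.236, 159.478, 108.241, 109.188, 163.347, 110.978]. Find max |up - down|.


|19.92 - 18.426| = 1.4940
|147.31 - 146.236| = 1.0740
|158.22 - 159.478| = 1.2580
|108.83 - 108.241| = 0.5890
|108.25 - 109.188| = 0.9380
|164.34 - 163.347| = 0.9930
|110.9 - 110.978| = 0.0780
hysteresis = max(diffs) = 1.4940

1.4940


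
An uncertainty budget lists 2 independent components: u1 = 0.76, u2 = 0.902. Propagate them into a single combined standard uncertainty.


uc = sqrt(0.76^2 + 0.902^2)
uc = sqrt(1.391204)
uc = 1.1795

1.1795


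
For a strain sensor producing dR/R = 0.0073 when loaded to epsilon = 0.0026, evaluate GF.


GF = (dR/R) / epsilon
= 0.0073 / 0.0026
= 2.8077

2.8077


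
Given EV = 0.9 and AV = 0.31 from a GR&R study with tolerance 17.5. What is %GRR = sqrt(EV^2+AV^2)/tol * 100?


GRR = sqrt(EV^2 + AV^2) = sqrt(0.9^2 + 0.31^2) = 0.95189285
%GRR = GRR / tol * 100 = 0.95189285 / 17.5 * 100
%GRR = 5.4394

5.4394


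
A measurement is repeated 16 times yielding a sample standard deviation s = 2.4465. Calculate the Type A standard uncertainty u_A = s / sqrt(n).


u_A = s / sqrt(n)
u_A = 2.4465 / sqrt(16)
u_A = 2.4465 / 4
u_A = 0.6116

0.6116


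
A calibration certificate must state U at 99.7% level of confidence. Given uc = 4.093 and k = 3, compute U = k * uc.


U = k * uc
U = 3 * 4.093
U = 12.2790

12.2790


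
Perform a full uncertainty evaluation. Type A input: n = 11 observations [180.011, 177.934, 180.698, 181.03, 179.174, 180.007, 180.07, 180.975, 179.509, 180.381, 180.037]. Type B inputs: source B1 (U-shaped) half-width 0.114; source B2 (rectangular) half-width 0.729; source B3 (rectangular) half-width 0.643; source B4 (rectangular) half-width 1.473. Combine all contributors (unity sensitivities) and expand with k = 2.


mean = (180.011 + 177.934 + 180.698 + 181.03 + 179.174 + 180.007 + 180.07 + 180.975 + 179.509 + 180.381 + 180.037) / 11 = 179.9841818
s = sqrt(sum((x - mean)^2)/(n-1)) = 0.88539763
u_A = s / sqrt(n) = 0.88539763 / sqrt(11) = 0.26695743
u_B1 = 0.114 / sqrt(2) = 0.080610173
u_B2 = 0.729 / sqrt(3) = 0.42088835
u_B3 = 0.643 / sqrt(3) = 0.37123622
u_B4 = 1.473 / sqrt(3) = 0.85043695
uc = sqrt(0.26695743^2 + 0.080610173^2 + 0.42088835^2 + 0.37123622^2 + 0.85043695^2) = 1.0563951
U = k * uc = 2 * 1.0563951
U = 2.1128

2.1128


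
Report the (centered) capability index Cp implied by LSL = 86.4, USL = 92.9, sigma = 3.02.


Cp = (USL - LSL) / (6 * sigma)
= (92.9 - 86.4) / (6 * 3.02)
= 6.5000 / 18.1200
= 0.3587

0.3587


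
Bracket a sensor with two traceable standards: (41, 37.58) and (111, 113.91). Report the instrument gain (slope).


slope = (y2 - y1) / (x2 - x1)
= (113.91 - 37.58) / (111 - 41)
= 76.3300 / 70
= 1.0904

1.0904


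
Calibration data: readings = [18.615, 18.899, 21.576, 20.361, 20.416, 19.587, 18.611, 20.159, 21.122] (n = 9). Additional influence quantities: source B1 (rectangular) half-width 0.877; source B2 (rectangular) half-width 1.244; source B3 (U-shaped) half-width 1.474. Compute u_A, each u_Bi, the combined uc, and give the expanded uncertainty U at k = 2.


mean = (18.615 + 18.899 + 21.576 + 20.361 + 20.416 + 19.587 + 18.611 + 20.159 + 21.122) / 9 = 19.92733333
s = sqrt(sum((x - mean)^2)/(n-1)) = 1.0755295
u_A = s / sqrt(n) = 1.0755295 / sqrt(9) = 0.35850983
u_B1 = 0.877 / sqrt(3) = 0.50633619
u_B2 = 1.244 / sqrt(3) = 0.71822373
u_B3 = 1.474 / sqrt(2) = 1.0422754
uc = sqrt(0.35850983^2 + 0.50633619^2 + 0.71822373^2 + 1.0422754^2) = 1.4096414
U = k * uc = 2 * 1.4096414
U = 2.8193

2.8193


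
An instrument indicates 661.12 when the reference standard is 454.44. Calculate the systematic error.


Systematic error = measured - true
= 661.12 - 454.44
= 206.6800

206.6800


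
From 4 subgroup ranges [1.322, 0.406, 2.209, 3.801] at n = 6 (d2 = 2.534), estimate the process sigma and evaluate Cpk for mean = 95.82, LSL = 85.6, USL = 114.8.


R_bar = (1.322 + 0.406 + 2.209 + 3.801) / 4 = 1.9345
sigma = R_bar / d2 = 1.9345 / 2.534 = 0.76341752
Cp = (USL - LSL)/(6*sigma) = (114.8 - 85.6)/(6*0.76341752) = 6.3748
Cpu = (114.8 - 95.82)/(3*0.76341752) = 8.2873
Cpl = (95.82 - 85.6)/(3*0.76341752) = 4.4624
Cpk = min(Cpu, Cpl) = 4.4624

4.4624


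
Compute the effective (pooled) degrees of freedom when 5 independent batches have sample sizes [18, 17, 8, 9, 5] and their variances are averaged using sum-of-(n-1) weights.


nu = sum_i (n_i - 1)
nu = ((18 - 1) + (17 - 1) + (8 - 1) + (9 - 1) + (5 - 1))
nu = 17 + 16 + 7 + 8 + 4
nu = 52

52


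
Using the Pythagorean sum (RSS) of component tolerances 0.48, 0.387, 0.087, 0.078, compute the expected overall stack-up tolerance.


RSS = sqrt(0.48^2 + 0.387^2 + 0.087^2 + 0.078^2)
= sqrt(0.393822)
= 0.6276

0.6276


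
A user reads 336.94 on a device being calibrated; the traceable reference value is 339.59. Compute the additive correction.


Correction = standard - reading
= 339.59 - 336.94
= 2.6500

2.6500


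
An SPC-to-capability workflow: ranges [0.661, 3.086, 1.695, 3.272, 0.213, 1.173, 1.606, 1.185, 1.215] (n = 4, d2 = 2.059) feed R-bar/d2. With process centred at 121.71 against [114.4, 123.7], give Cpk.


R_bar = (0.661 + 3.086 + 1.695 + 3.272 + 0.213 + 1.173 + 1.606 + 1.185 + 1.215) / 9 = 1.5673333
sigma = R_bar / d2 = 1.5673333 / 2.059 = 0.76121093
Cp = (USL - LSL)/(6*sigma) = (123.7 - 114.4)/(6*0.76121093) = 2.0362
Cpu = (123.7 - 121.71)/(3*0.76121093) = 0.8714
Cpl = (121.71 - 114.4)/(3*0.76121093) = 3.2010
Cpk = min(Cpu, Cpl) = 0.8714

0.8714


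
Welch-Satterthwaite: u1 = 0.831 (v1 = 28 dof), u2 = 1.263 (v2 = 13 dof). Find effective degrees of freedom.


uc = sqrt(u1^2 + u2^2) = sqrt(0.831^2 + 1.263^2) = 1.5118631
v_eff = uc^4 / (u1^4/v1 + u2^4/v2)
= 1.5118631^4 / (0.831^4/28 + 1.263^4/13)
= 5.2245618 / 0.21276693
v_eff = 24.5553

24.5553


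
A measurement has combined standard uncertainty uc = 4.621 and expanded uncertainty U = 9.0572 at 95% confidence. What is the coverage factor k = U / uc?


k = U / uc
k = 9.0572 / 4.621
k = 1.96

1.96


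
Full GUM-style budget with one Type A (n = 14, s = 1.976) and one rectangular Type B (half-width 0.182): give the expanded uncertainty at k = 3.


u_A = s / sqrt(n) = 1.976 / sqrt(14) = 0.52810821
u_B = half_width / sqrt(3) = 0.182 / sqrt(3) = 0.10507775
uc = sqrt(u_A^2 + u_B^2) = sqrt(0.52810821^2 + 0.10507775^2) = 0.53846041
U = k * uc = 3 * 0.53846041
U = 1.6154

1.6154


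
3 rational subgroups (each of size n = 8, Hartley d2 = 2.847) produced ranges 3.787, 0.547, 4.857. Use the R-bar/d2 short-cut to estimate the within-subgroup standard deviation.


R_bar = (3.787 + 0.547 + 4.857) / 3
R_bar = 9.191 / 3 = 3.0636667
sigma_hat = R_bar / d2 = 3.0636667 / 2.847 = 1.0761

1.0761


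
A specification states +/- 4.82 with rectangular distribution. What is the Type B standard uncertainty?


u_B = half_width / sqrt(3)
u_B = 4.82 / 1.7320508
u_B = 2.7828

2.7828


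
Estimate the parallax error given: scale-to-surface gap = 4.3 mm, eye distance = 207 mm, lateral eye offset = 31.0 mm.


error = h * offset / d
= 4.3 * 31.0 / 207
= 0.6440

0.6440


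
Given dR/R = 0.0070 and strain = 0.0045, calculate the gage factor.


GF = (dR/R) / epsilon
= 0.0070 / 0.0045
= 1.5556

1.5556


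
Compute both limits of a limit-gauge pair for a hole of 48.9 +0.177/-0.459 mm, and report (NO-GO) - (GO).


GO = nominal - lower_tol (smallest hole = maximum material condition)
GO = 48.9 - 0.459 = 48.441
NO-GO = nominal + upper_tol (largest hole = least material condition)
NO-GO = 48.9 + 0.177 = 49.077
spread = NO-GO - GO = 49.077 - 48.441 = 0.6360

0.6360


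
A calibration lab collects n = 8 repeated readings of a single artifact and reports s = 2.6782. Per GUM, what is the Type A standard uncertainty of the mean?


u_A = s / sqrt(n)
u_A = 2.6782 / sqrt(8)
u_A = 2.6782 / 2.8284271
u_A = 0.9469

0.9469


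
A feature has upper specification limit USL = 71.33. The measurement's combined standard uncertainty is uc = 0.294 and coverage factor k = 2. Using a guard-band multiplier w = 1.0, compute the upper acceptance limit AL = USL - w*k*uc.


U = k * uc = 2 * 0.294 = 0.588
guard band g = w * U = 1.0 * 0.588 = 0.588
AL = USL - g = 71.33 - 0.588
AL = 70.7420

70.7420


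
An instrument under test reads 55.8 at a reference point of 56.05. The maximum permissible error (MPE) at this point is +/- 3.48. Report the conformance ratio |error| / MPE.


e = indication - reference = 55.8 - 56.05 = -0.2500
|e| = 0.2500
ratio = |e| / MPE = 0.2500 / 3.48
ratio = 0.0718

0.0718


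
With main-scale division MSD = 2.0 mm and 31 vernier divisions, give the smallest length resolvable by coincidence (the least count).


LC = MSD / n_div
= 2.0 / 31
= 0.0645

0.0645


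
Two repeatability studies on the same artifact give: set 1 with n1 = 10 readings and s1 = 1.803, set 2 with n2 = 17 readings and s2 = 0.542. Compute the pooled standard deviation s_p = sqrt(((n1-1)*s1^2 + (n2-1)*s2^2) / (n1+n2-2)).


s_p = sqrt(((n1-1)*s1^2 + (n2-1)*s2^2) / (n1+n2-2))
numerator = (10-1)*1.803^2 + (17-1)*0.542^2 = 29.257281 + 4.700224 = 33.957505
denominator = 10 + 17 - 2 = 25
s_p^2 = 33.957505 / 25 = 1.3583002
s_p = sqrt(1.3583002) = 1.1655

1.1655


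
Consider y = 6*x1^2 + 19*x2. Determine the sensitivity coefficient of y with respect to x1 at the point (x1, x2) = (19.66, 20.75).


y = 6*x1^2 + 19*x2
dy/dx1 = 2*6*x1
Evaluate at x1 = 19.66: c1 = 12 * 19.66
c1 = 235.9200

235.9200


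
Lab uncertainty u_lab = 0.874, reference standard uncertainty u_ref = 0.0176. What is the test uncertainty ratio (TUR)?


TUR = u_lab / u_ref
= 0.874 / 0.0176
= 49.6591

49.6591


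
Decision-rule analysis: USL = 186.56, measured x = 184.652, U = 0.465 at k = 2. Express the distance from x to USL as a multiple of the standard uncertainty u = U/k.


u = U / k = 0.465 / 2 = 0.2325
margin = |USL - x| = |186.56 - 184.652| = 1.908
z = margin / u = 1.908 / 0.2325
z = 8.2065

8.2065


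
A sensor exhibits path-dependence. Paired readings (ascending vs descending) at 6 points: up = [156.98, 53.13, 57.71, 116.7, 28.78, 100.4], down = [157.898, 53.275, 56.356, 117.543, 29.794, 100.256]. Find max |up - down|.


|156.98 - 157.898| = 0.9180
|53.13 - 53.275| = 0.1450
|57.71 - 56.356| = 1.3540
|116.7 - 117.543| = 0.8430
|28.78 - 29.794| = 1.0140
|100.4 - 100.256| = 0.1440
hysteresis = max(diffs) = 1.3540

1.3540


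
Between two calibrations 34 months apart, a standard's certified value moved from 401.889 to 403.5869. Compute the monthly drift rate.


rate = (v2 - v1) / months
= (403.5869 - 401.889) / 34
= 1.6979 / 34
= 0.0499

0.0499


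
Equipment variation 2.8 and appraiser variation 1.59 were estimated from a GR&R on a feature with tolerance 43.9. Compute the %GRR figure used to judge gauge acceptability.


GRR = sqrt(EV^2 + AV^2) = sqrt(2.8^2 + 1.59^2) = 3.2199534
%GRR = GRR / tol * 100 = 3.2199534 / 43.9 * 100
%GRR = 7.3347

7.3347


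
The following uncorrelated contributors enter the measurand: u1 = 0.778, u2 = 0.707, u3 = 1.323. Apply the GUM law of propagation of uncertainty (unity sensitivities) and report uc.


uc = sqrt(0.778^2 + 0.707^2 + 1.323^2)
uc = sqrt(2.855462)
uc = 1.6898

1.6898


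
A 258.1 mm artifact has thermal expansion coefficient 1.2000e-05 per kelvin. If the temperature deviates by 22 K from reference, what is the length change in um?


dL = L * alpha * dT
= 258.1 * 1.2000e-05 * 22
= 0.0681384 mm
dL_um = 0.0681384 * 1000 = 68.1384 um

68.1384


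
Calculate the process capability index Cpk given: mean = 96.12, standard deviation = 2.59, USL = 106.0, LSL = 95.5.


Cpu = (USL - mean) / (3*sigma) = (106.0 - 96.12) / (3*2.59) = 1.2716
Cpl = (mean - LSL) / (3*sigma) = (96.12 - 95.5) / (3*2.59) = 0.0798
Cpk = min(Cpu, Cpl) = 0.0798

0.0798


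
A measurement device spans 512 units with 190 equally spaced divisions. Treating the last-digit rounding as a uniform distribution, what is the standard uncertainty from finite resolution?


resolution = range / divisions
resolution = 512 / 190 = 2.6947368
u_res = resolution / (2*sqrt(3))
u_res = 2.6947368 / 3.4641016
u_res = 0.7779

0.7779


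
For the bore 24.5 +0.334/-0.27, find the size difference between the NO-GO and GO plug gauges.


GO = nominal - lower_tol (smallest hole = maximum material condition)
GO = 24.5 - 0.27 = 24.23
NO-GO = nominal + upper_tol (largest hole = least material condition)
NO-GO = 24.5 + 0.334 = 24.834
spread = NO-GO - GO = 24.834 - 24.23 = 0.6040

0.6040


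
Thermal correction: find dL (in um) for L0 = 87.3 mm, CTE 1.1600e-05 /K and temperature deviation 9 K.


dL = L * alpha * dT
= 87.3 * 1.1600e-05 * 9
= 0.0091141 mm
dL_um = 0.0091141 * 1000 = 9.1141 um

9.1141


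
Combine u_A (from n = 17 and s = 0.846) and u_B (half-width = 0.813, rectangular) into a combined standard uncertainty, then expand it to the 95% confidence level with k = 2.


u_A = s / sqrt(n) = 0.846 / sqrt(17) = 0.20518514
u_B = half_width / sqrt(3) = 0.813 / sqrt(3) = 0.46938577
uc = sqrt(u_A^2 + u_B^2) = sqrt(0.20518514^2 + 0.46938577^2) = 0.51227331
U = k * uc = 2 * 0.51227331
U = 1.0245

1.0245


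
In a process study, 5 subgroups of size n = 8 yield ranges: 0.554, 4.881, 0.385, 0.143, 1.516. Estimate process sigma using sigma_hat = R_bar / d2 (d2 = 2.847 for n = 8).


R_bar = (0.554 + 4.881 + 0.385 + 0.143 + 1.516) / 5
R_bar = 7.479 / 5 = 1.4958
sigma_hat = R_bar / d2 = 1.4958 / 2.847 = 0.5254

0.5254


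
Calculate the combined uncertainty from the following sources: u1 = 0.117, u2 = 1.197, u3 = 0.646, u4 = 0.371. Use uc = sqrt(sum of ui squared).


uc = sqrt(0.117^2 + 1.197^2 + 0.646^2 + 0.371^2)
uc = sqrt(2.001455)
uc = 1.4147

1.4147


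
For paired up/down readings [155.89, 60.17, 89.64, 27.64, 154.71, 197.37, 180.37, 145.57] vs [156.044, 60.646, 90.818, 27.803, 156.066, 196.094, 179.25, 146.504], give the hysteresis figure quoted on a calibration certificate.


|155.89 - 156.044| = 0.1540
|60.17 - 60.646| = 0.4760
|89.64 - 90.818| = 1.1780
|27.64 - 27.803| = 0.1630
|154.71 - 156.066| = 1.3560
|197.37 - 196.094| = 1.2760
|180.37 - 179.25| = 1.1200
|145.57 - 146.504| = 0.9340
hysteresis = max(diffs) = 1.3560

1.3560


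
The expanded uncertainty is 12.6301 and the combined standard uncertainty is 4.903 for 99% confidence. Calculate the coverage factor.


k = U / uc
k = 12.6301 / 4.903
k = 2.576

2.576


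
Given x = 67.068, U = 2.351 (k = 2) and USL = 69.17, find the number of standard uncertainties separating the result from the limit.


u = U / k = 2.351 / 2 = 1.1755
margin = |USL - x| = |69.17 - 67.068| = 2.102
z = margin / u = 2.102 / 1.1755
z = 1.7882

1.7882


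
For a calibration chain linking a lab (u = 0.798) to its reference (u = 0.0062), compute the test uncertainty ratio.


TUR = u_lab / u_ref
= 0.798 / 0.0062
= 128.7097

128.7097


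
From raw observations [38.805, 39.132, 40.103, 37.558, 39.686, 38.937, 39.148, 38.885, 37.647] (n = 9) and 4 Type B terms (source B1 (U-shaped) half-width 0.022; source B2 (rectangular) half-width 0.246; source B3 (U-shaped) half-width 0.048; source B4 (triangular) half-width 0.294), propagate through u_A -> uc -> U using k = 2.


mean = (38.805 + 39.132 + 40.103 + 37.558 + 39.686 + 38.937 + 39.148 + 38.885 + 37.647) / 9 = 38.87788889
s = sqrt(sum((x - mean)^2)/(n-1)) = 0.83348102
u_A = s / sqrt(n) = 0.83348102 / sqrt(9) = 0.27782701
u_B1 = 0.022 / sqrt(2) = 0.015556349
u_B2 = 0.246 / sqrt(3) = 0.14202817
u_B3 = 0.048 / sqrt(2) = 0.033941125
u_B4 = 0.294 / sqrt(6) = 0.120025
uc = sqrt(0.27782701^2 + 0.015556349^2 + 0.14202817^2 + 0.033941125^2 + 0.120025^2) = 0.3363924
U = k * uc = 2 * 0.3363924
U = 0.6728

0.6728


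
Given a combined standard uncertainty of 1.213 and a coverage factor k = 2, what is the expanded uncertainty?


U = k * uc
U = 2 * 1.213
U = 2.4260

2.4260


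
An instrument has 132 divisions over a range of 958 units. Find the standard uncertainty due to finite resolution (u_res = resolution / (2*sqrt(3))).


resolution = range / divisions
resolution = 958 / 132 = 7.2575758
u_res = resolution / (2*sqrt(3))
u_res = 7.2575758 / 3.4641016
u_res = 2.0951

2.0951


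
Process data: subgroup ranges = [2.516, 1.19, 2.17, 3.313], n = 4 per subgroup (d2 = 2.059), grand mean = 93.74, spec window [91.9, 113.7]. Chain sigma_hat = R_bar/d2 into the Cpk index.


R_bar = (2.516 + 1.19 + 2.17 + 3.313) / 4 = 2.29725
sigma = R_bar / d2 = 2.29725 / 2.059 = 1.1157115
Cp = (USL - LSL)/(6*sigma) = (113.7 - 91.9)/(6*1.1157115) = 3.2565
Cpu = (113.7 - 93.74)/(3*1.1157115) = 5.9633
Cpl = (93.74 - 91.9)/(3*1.1157115) = 0.5497
Cpk = min(Cpu, Cpl) = 0.5497

0.5497


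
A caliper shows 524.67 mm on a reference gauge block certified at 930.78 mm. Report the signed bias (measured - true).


Systematic error = measured - true
= 524.67 - 930.78
= -406.1100

-406.1100


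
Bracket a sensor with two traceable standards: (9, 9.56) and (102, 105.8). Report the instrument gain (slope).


slope = (y2 - y1) / (x2 - x1)
= (105.8 - 9.56) / (102 - 9)
= 96.2400 / 93
= 1.0348

1.0348


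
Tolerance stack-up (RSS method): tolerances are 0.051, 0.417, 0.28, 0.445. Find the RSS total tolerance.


RSS = sqrt(0.051^2 + 0.417^2 + 0.28^2 + 0.445^2)
= sqrt(0.452915)
= 0.6730

0.6730


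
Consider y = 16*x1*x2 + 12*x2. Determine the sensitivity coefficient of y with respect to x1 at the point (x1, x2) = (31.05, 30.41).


y = 16*x1*x2 + 12*x2
dy/dx1 = 16*x2
Evaluate at x2 = 30.41: c1 = 16 * 30.41
c1 = 486.5600

486.5600


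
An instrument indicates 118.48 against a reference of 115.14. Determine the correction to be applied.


Correction = standard - reading
= 115.14 - 118.48
= -3.3400

-3.3400


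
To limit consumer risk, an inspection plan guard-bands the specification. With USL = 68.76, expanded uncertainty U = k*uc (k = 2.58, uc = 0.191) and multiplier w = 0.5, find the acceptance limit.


U = k * uc = 2.58 * 0.191 = 0.49278
guard band g = w * U = 0.5 * 0.49278 = 0.24639
AL = USL - g = 68.76 - 0.24639
AL = 68.5136

68.5136


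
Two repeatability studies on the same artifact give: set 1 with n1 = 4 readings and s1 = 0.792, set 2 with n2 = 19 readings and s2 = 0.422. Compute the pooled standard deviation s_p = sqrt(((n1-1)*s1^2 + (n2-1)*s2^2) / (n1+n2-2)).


s_p = sqrt(((n1-1)*s1^2 + (n2-1)*s2^2) / (n1+n2-2))
numerator = (4-1)*0.792^2 + (19-1)*0.422^2 = 1.881792 + 3.205512 = 5.087304
denominator = 4 + 19 - 2 = 21
s_p^2 = 5.087304 / 21 = 0.24225257
s_p = sqrt(0.24225257) = 0.4922

0.4922


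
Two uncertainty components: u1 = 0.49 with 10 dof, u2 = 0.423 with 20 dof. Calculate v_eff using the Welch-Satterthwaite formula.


uc = sqrt(u1^2 + u2^2) = sqrt(0.49^2 + 0.423^2) = 0.64732449
v_eff = uc^4 / (u1^4/v1 + u2^4/v2)
= 0.64732449^4 / (0.49^4/10 + 0.423^4/20)
= 0.1755853 / 0.0073655804
v_eff = 23.8386

23.8386


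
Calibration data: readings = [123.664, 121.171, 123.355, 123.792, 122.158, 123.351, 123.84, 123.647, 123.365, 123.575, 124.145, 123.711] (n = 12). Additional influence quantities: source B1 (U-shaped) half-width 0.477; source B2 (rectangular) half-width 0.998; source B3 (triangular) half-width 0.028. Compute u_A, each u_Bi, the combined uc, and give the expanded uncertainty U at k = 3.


mean = (123.664 + 121.171 + 123.355 + 123.792 + 122.158 + 123.351 + 123.84 + 123.647 + 123.365 + 123.575 + 124.145 + 123.711) / 12 = 123.3145
s = sqrt(sum((x - mean)^2)/(n-1)) = 0.8306226
u_A = s / sqrt(n) = 0.8306226 / sqrt(12) = 0.23978009
u_B1 = 0.477 / sqrt(2) = 0.33728993
u_B2 = 0.998 / sqrt(3) = 0.57619557
u_B3 = 0.028 / sqrt(6) = 0.011430952
uc = sqrt(0.23978009^2 + 0.33728993^2 + 0.57619557^2 + 0.011430952^2) = 0.70950052
U = k * uc = 3 * 0.70950052
U = 2.1285

2.1285


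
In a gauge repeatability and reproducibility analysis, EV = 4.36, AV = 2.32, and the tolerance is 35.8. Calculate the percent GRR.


GRR = sqrt(EV^2 + AV^2) = sqrt(4.36^2 + 2.32^2) = 4.9388258
%GRR = GRR / tol * 100 = 4.9388258 / 35.8 * 100
%GRR = 13.7956

13.7956


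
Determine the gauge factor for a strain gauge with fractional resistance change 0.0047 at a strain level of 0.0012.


GF = (dR/R) / epsilon
= 0.0047 / 0.0012
= 3.9167

3.9167


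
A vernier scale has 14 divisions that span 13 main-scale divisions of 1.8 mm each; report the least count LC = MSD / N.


LC = MSD / n_div
= 1.8 / 14
= 0.1286

0.1286


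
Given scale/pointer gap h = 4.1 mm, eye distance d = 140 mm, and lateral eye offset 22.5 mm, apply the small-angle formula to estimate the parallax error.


error = h * offset / d
= 4.1 * 22.5 / 140
= 0.6589

0.6589


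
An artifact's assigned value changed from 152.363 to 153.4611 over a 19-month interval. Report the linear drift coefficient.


rate = (v2 - v1) / months
= (153.4611 - 152.363) / 19
= 1.0981 / 19
= 0.0578

0.0578


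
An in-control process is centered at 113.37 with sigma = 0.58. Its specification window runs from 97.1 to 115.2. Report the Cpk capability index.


Cpu = (USL - mean) / (3*sigma) = (115.2 - 113.37) / (3*0.58) = 1.0517
Cpl = (mean - LSL) / (3*sigma) = (113.37 - 97.1) / (3*0.58) = 9.3506
Cpk = min(Cpu, Cpl) = 1.0517

1.0517


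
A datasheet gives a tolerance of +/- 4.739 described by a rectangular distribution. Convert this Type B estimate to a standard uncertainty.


u_B = half_width / sqrt(3)
u_B = 4.739 / 1.7320508
u_B = 2.7361

2.7361


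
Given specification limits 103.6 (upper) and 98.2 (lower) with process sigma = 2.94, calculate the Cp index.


Cp = (USL - LSL) / (6 * sigma)
= (103.6 - 98.2) / (6 * 2.94)
= 5.4000 / 17.6400
= 0.3061

0.3061


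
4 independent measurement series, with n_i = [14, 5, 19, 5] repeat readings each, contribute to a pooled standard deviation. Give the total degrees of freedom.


nu = sum_i (n_i - 1)
nu = ((14 - 1) + (5 - 1) + (19 - 1) + (5 - 1))
nu = 13 + 4 + 18 + 4
nu = 39

39


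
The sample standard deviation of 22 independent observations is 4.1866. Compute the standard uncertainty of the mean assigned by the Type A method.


u_A = s / sqrt(n)
u_A = 4.1866 / sqrt(22)
u_A = 4.1866 / 4.6904158
u_A = 0.8926

0.8926


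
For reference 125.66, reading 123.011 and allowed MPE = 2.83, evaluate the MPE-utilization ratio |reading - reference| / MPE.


e = indication - reference = 123.011 - 125.66 = -2.6490
|e| = 2.6490
ratio = |e| / MPE = 2.6490 / 2.83
ratio = 0.9360

0.9360


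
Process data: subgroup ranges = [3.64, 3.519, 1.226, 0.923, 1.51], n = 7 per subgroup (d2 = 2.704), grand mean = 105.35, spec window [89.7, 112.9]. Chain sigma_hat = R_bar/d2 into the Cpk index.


R_bar = (3.64 + 3.519 + 1.226 + 0.923 + 1.51) / 5 = 2.1636
sigma = R_bar / d2 = 2.1636 / 2.704 = 0.80014793
Cp = (USL - LSL)/(6*sigma) = (112.9 - 89.7)/(6*0.80014793) = 4.8324
Cpu = (112.9 - 105.35)/(3*0.80014793) = 3.1453
Cpl = (105.35 - 89.7)/(3*0.80014793) = 6.5196
Cpk = min(Cpu, Cpl) = 3.1453

3.1453


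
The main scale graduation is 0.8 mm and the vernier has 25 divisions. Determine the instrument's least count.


LC = MSD / n_div
= 0.8 / 25
= 0.0320

0.0320


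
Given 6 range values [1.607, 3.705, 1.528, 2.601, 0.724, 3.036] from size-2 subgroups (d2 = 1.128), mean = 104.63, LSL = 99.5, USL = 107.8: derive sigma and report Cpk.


R_bar = (1.607 + 3.705 + 1.528 + 2.601 + 0.724 + 3.036) / 6 = 2.2001667
sigma = R_bar / d2 = 2.2001667 / 1.128 = 1.9505024
Cp = (USL - LSL)/(6*sigma) = (107.8 - 99.5)/(6*1.9505024) = 0.7092
Cpu = (107.8 - 104.63)/(3*1.9505024) = 0.5417
Cpl = (104.63 - 99.5)/(3*1.9505024) = 0.8767
Cpk = min(Cpu, Cpl) = 0.5417

0.5417


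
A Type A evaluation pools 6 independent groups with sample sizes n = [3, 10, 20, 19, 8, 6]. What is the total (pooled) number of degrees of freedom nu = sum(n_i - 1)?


nu = sum_i (n_i - 1)
nu = ((3 - 1) + (10 - 1) + (20 - 1) + (19 - 1) + (8 - 1) + (6 - 1))
nu = 2 + 9 + 19 + 18 + 7 + 5
nu = 60

60


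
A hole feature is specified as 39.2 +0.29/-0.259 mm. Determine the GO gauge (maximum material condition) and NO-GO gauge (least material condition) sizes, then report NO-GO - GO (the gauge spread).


GO = nominal - lower_tol (smallest hole = maximum material condition)
GO = 39.2 - 0.259 = 38.941
NO-GO = nominal + upper_tol (largest hole = least material condition)
NO-GO = 39.2 + 0.29 = 39.49
spread = NO-GO - GO = 39.49 - 38.941 = 0.5490

0.5490


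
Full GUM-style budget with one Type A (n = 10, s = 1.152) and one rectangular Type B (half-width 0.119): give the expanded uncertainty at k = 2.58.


u_A = s / sqrt(n) = 1.152 / sqrt(10) = 0.36429439
u_B = half_width / sqrt(3) = 0.119 / sqrt(3) = 0.068704682
uc = sqrt(u_A^2 + u_B^2) = sqrt(0.36429439^2 + 0.068704682^2) = 0.37071652
U = k * uc = 2.58 * 0.37071652
U = 0.9564

0.9564


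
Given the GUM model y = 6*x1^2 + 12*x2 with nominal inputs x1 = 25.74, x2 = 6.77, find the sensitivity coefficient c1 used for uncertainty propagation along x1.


y = 6*x1^2 + 12*x2
dy/dx1 = 2*6*x1
Evaluate at x1 = 25.74: c1 = 12 * 25.74
c1 = 308.8800

308.8800


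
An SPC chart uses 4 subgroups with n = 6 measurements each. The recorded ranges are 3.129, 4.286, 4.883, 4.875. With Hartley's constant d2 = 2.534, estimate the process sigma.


R_bar = (3.129 + 4.286 + 4.883 + 4.875) / 4
R_bar = 17.173 / 4 = 4.29325
sigma_hat = R_bar / d2 = 4.29325 / 2.534 = 1.6943

1.6943


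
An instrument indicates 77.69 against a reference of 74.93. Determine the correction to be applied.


Correction = standard - reading
= 74.93 - 77.69
= -2.7600

-2.7600


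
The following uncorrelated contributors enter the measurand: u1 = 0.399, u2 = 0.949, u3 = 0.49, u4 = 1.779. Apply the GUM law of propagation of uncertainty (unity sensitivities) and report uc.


uc = sqrt(0.399^2 + 0.949^2 + 0.49^2 + 1.779^2)
uc = sqrt(4.464743)
uc = 2.1130

2.1130


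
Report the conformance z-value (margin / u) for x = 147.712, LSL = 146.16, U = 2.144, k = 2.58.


u = U / k = 2.144 / 2.58 = 0.83100775
margin = |LSL - x| = |146.16 - 147.712| = 1.552
z = margin / u = 1.552 / 0.83100775
z = 1.8676

1.8676


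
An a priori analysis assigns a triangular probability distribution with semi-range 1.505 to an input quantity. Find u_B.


u_B = half_width / sqrt(6)
u_B = 1.505 / 2.4494897
u_B = 0.6144

0.6144


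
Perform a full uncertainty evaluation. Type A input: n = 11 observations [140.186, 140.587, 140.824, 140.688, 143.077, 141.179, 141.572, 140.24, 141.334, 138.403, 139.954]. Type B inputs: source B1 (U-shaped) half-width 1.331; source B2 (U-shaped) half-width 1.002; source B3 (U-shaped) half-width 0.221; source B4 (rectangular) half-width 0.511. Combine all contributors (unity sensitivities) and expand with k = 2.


mean = (140.186 + 140.587 + 140.824 + 140.688 + 143.077 + 141.179 + 141.572 + 140.24 + 141.334 + 138.403 + 139.954) / 11 = 140.7312727
s = sqrt(sum((x - mean)^2)/(n-1)) = 1.156199
u_A = s / sqrt(n) = 1.156199 / sqrt(11) = 0.34860712
u_B1 = 1.331 / sqrt(2) = 0.94115913
u_B2 = 1.002 / sqrt(2) = 0.70852099
u_B3 = 0.221 / sqrt(2) = 0.1562706
u_B4 = 0.511 / sqrt(3) = 0.29502599
uc = sqrt(0.34860712^2 + 0.94115913^2 + 0.70852099^2 + 0.1562706^2 + 0.29502599^2) = 1.2730948
U = k * uc = 2 * 1.2730948
U = 2.5462

2.5462


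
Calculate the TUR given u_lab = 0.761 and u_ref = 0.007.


TUR = u_lab / u_ref
= 0.761 / 0.007
= 108.7143

108.7143


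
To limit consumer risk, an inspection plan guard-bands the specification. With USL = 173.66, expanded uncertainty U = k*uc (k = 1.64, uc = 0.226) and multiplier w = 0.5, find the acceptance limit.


U = k * uc = 1.64 * 0.226 = 0.37064
guard band g = w * U = 0.5 * 0.37064 = 0.18532
AL = USL - g = 173.66 - 0.18532
AL = 173.4747

173.4747


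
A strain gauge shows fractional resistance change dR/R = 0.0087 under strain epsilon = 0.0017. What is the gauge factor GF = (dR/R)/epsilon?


GF = (dR/R) / epsilon
= 0.0087 / 0.0017
= 5.1176

5.1176


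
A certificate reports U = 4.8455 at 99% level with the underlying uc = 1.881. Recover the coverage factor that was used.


k = U / uc
k = 4.8455 / 1.881
k = 2.576

2.576


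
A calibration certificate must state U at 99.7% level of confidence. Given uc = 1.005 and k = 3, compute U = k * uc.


U = k * uc
U = 3 * 1.005
U = 3.0150

3.0150


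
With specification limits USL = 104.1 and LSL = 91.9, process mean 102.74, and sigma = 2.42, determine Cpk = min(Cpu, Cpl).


Cpu = (USL - mean) / (3*sigma) = (104.1 - 102.74) / (3*2.42) = 0.1873
Cpl = (mean - LSL) / (3*sigma) = (102.74 - 91.9) / (3*2.42) = 1.4931
Cpk = min(Cpu, Cpl) = 0.1873

0.1873


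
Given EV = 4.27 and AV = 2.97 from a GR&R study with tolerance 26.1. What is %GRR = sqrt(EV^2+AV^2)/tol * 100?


GRR = sqrt(EV^2 + AV^2) = sqrt(4.27^2 + 2.97^2) = 5.2013268
%GRR = GRR / tol * 100 = 5.2013268 / 26.1 * 100
%GRR = 19.9285

19.9285


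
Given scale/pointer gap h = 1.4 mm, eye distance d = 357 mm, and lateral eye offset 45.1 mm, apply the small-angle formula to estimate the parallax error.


error = h * offset / d
= 1.4 * 45.1 / 357
= 0.1769

0.1769


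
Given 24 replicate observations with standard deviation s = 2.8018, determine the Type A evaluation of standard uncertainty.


u_A = s / sqrt(n)
u_A = 2.8018 / sqrt(24)
u_A = 2.8018 / 4.8989795
u_A = 0.5719

0.5719


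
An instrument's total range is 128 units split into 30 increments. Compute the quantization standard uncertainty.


resolution = range / divisions
resolution = 128 / 30 = 4.2666667
u_res = resolution / (2*sqrt(3))
u_res = 4.2666667 / 3.4641016
u_res = 1.2317

1.2317


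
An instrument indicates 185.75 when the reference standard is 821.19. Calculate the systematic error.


Systematic error = measured - true
= 185.75 - 821.19
= -635.4400

-635.4400


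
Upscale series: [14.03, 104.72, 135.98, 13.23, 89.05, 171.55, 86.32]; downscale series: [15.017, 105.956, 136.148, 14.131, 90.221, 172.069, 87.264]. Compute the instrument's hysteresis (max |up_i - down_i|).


|14.03 - 15.017| = 0.9870
|104.72 - 105.956| = 1.2360
|135.98 - 136.148| = 0.1680
|13.23 - 14.131| = 0.9010
|89.05 - 90.221| = 1.1710
|171.55 - 172.069| = 0.5190
|86.32 - 87.264| = 0.9440
hysteresis = max(diffs) = 1.2360

1.2360


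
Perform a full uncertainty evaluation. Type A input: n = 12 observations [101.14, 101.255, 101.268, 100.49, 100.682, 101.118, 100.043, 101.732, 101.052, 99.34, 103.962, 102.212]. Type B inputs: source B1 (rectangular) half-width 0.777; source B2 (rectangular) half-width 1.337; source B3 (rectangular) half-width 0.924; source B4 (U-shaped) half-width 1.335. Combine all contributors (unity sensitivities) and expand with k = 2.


mean = (101.14 + 101.255 + 101.268 + 100.49 + 100.682 + 101.118 + 100.043 + 101.732 + 101.052 + 99.34 + 103.962 + 102.212) / 12 = 101.1911667
s = sqrt(sum((x - mean)^2)/(n-1)) = 1.149918
u_A = s / sqrt(n) = 1.149918 / sqrt(12) = 0.33195273
u_B1 = 0.777 / sqrt(3) = 0.44860116
u_B2 = 1.337 / sqrt(3) = 0.77191731
u_B3 = 0.924 / sqrt(3) = 0.53347165
u_B4 = 1.335 / sqrt(2) = 0.94398755
uc = sqrt(0.33195273^2 + 0.44860116^2 + 0.77191731^2 + 0.53347165^2 + 0.94398755^2) = 1.443259
U = k * uc = 2 * 1.443259
U = 2.8865

2.8865


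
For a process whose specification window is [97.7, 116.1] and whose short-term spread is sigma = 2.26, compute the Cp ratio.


Cp = (USL - LSL) / (6 * sigma)
= (116.1 - 97.7) / (6 * 2.26)
= 18.4000 / 13.5600
= 1.3569

1.3569


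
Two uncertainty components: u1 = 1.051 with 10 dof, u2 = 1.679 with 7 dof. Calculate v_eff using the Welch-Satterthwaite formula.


uc = sqrt(u1^2 + u2^2) = sqrt(1.051^2 + 1.679^2) = 1.9808185
v_eff = uc^4 / (u1^4/v1 + u2^4/v2)
= 1.9808185^4 / (1.051^4/10 + 1.679^4/7)
= 15.394966 / 1.2572989
v_eff = 12.2445

12.2445


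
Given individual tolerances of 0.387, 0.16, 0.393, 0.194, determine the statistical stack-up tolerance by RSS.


RSS = sqrt(0.387^2 + 0.16^2 + 0.393^2 + 0.194^2)
= sqrt(0.367454)
= 0.6062

0.6062


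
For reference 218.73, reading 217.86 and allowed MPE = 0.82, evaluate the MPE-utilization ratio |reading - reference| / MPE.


e = indication - reference = 217.86 - 218.73 = -0.8700
|e| = 0.8700
ratio = |e| / MPE = 0.8700 / 0.82
ratio = 1.0610

1.0610


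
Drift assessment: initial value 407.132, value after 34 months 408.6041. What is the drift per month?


rate = (v2 - v1) / months
= (408.6041 - 407.132) / 34
= 1.4721 / 34
= 0.0433

0.0433


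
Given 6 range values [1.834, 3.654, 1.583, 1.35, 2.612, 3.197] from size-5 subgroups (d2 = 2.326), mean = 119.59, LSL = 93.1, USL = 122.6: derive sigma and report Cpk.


R_bar = (1.834 + 3.654 + 1.583 + 1.35 + 2.612 + 3.197) / 6 = 2.3716667
sigma = R_bar / d2 = 2.3716667 / 2.326 = 1.0196331
Cp = (USL - LSL)/(6*sigma) = (122.6 - 93.1)/(6*1.0196331) = 4.8220
Cpu = (122.6 - 119.59)/(3*1.0196331) = 0.9840
Cpl = (119.59 - 93.1)/(3*1.0196331) = 8.6600
Cpk = min(Cpu, Cpl) = 0.9840

0.9840


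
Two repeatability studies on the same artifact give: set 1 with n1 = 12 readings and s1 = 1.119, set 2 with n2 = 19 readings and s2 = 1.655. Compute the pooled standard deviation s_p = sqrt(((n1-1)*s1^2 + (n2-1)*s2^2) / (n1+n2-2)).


s_p = sqrt(((n1-1)*s1^2 + (n2-1)*s2^2) / (n1+n2-2))
numerator = (12-1)*1.119^2 + (19-1)*1.655^2 = 13.773771 + 49.30245 = 63.076221
denominator = 12 + 19 - 2 = 29
s_p^2 = 63.076221 / 29 = 2.1750421
s_p = sqrt(2.1750421) = 1.4748

1.4748


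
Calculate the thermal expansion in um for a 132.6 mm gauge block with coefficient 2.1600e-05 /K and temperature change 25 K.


dL = L * alpha * dT
= 132.6 * 2.1600e-05 * 25
= 0.0716040 mm
dL_um = 0.0716040 * 1000 = 71.6040 um

71.6040


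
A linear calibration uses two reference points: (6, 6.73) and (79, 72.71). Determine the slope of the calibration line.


slope = (y2 - y1) / (x2 - x1)
= (72.71 - 6.73) / (79 - 6)
= 65.9800 / 73
= 0.9038

0.9038


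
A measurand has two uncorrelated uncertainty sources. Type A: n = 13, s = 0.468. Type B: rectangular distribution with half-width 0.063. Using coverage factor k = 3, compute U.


u_A = s / sqrt(n) = 0.468 / sqrt(13) = 0.12979985
u_B = half_width / sqrt(3) = 0.063 / sqrt(3) = 0.036373067
uc = sqrt(u_A^2 + u_B^2) = sqrt(0.12979985^2 + 0.036373067^2) = 0.13479986
U = k * uc = 3 * 0.13479986
U = 0.4044

0.4044


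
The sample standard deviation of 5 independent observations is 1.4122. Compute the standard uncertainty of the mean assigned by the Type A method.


u_A = s / sqrt(n)
u_A = 1.4122 / sqrt(5)
u_A = 1.4122 / 2.236068
u_A = 0.6316

0.6316


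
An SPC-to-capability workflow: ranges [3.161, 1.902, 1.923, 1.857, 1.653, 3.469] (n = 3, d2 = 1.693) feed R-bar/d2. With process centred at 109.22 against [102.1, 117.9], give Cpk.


R_bar = (3.161 + 1.902 + 1.923 + 1.857 + 1.653 + 3.469) / 6 = 2.3275
sigma = R_bar / d2 = 2.3275 / 1.693 = 1.3747785
Cp = (USL - LSL)/(6*sigma) = (117.9 - 102.1)/(6*1.3747785) = 1.9155
Cpu = (117.9 - 109.22)/(3*1.3747785) = 2.1046
Cpl = (109.22 - 102.1)/(3*1.3747785) = 1.7263
Cpk = min(Cpu, Cpl) = 1.7263

1.7263


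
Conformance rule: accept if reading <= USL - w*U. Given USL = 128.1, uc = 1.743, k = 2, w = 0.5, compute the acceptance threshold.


U = k * uc = 2 * 1.743 = 3.486
guard band g = w * U = 0.5 * 3.486 = 1.743
AL = USL - g = 128.1 - 1.743
AL = 126.3570

126.3570


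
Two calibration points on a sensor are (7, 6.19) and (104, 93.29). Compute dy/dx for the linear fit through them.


slope = (y2 - y1) / (x2 - x1)
= (93.29 - 6.19) / (104 - 7)
= 87.1000 / 97
= 0.8979

0.8979


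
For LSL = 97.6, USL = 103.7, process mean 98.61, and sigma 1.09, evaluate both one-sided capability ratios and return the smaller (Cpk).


Cpu = (USL - mean) / (3*sigma) = (103.7 - 98.61) / (3*1.09) = 1.5566
Cpl = (mean - LSL) / (3*sigma) = (98.61 - 97.6) / (3*1.09) = 0.3089
Cpk = min(Cpu, Cpl) = 0.3089

0.3089


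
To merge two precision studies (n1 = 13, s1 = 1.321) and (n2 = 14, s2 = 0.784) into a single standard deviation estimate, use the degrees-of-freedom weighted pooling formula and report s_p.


s_p = sqrt(((n1-1)*s1^2 + (n2-1)*s2^2) / (n1+n2-2))
numerator = (13-1)*1.321^2 + (14-1)*0.784^2 = 20.940492 + 7.990528 = 28.93102
denominator = 13 + 14 - 2 = 25
s_p^2 = 28.93102 / 25 = 1.1572408
s_p = sqrt(1.1572408) = 1.0758

1.0758


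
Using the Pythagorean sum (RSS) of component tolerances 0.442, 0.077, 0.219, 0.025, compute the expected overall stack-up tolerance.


RSS = sqrt(0.442^2 + 0.077^2 + 0.219^2 + 0.025^2)
= sqrt(0.249879)
= 0.4999

0.4999


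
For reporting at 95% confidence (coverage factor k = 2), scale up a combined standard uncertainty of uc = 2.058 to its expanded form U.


U = k * uc
U = 2 * 2.058
U = 4.1160

4.1160


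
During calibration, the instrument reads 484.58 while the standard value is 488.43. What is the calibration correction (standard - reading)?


Correction = standard - reading
= 488.43 - 484.58
= 3.8500

3.8500


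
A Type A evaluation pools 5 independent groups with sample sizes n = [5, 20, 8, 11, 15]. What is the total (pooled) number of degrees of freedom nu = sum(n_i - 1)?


nu = sum_i (n_i - 1)
nu = ((5 - 1) + (20 - 1) + (8 - 1) + (11 - 1) + (15 - 1))
nu = 4 + 19 + 7 + 10 + 14
nu = 54

54


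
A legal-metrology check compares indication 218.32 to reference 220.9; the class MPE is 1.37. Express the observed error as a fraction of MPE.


e = indication - reference = 218.32 - 220.9 = -2.5800
|e| = 2.5800
ratio = |e| / MPE = 2.5800 / 1.37
ratio = 1.8832

1.8832


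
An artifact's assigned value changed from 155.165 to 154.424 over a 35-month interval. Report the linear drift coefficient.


rate = (v2 - v1) / months
= (154.424 - 155.165) / 35
= -0.7410 / 35
= -0.0212

-0.0212


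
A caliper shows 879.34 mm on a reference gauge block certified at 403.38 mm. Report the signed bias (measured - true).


Systematic error = measured - true
= 879.34 - 403.38
= 475.9600

475.9600


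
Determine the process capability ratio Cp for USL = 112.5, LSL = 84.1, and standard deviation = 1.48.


Cp = (USL - LSL) / (6 * sigma)
= (112.5 - 84.1) / (6 * 1.48)
= 28.4000 / 8.8800
= 3.1982

3.1982
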